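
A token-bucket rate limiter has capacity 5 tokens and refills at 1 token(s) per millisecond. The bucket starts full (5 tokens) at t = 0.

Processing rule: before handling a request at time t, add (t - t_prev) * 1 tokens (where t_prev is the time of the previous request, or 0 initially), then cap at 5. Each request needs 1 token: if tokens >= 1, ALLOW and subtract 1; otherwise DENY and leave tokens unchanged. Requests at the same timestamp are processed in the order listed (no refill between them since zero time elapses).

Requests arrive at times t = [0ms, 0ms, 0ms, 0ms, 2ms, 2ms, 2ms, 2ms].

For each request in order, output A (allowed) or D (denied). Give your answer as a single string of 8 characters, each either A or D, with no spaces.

Simulating step by step:
  req#1 t=0ms: ALLOW
  req#2 t=0ms: ALLOW
  req#3 t=0ms: ALLOW
  req#4 t=0ms: ALLOW
  req#5 t=2ms: ALLOW
  req#6 t=2ms: ALLOW
  req#7 t=2ms: ALLOW
  req#8 t=2ms: DENY

Answer: AAAAAAAD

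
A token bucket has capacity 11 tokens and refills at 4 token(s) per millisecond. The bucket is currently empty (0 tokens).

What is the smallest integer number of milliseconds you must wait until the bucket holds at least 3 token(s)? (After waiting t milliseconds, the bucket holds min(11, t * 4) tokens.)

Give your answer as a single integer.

Need t * 4 >= 3, so t >= 3/4.
Smallest integer t = ceil(3/4) = 1.

Answer: 1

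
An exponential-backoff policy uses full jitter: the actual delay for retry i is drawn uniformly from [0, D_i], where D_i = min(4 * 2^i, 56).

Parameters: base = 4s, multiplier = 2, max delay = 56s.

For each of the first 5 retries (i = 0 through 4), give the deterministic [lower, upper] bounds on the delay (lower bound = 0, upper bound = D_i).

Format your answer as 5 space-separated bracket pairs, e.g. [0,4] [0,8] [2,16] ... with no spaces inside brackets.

Computing bounds per retry:
  i=0: D_i=min(4*2^0,56)=4, bounds=[0,4]
  i=1: D_i=min(4*2^1,56)=8, bounds=[0,8]
  i=2: D_i=min(4*2^2,56)=16, bounds=[0,16]
  i=3: D_i=min(4*2^3,56)=32, bounds=[0,32]
  i=4: D_i=min(4*2^4,56)=56, bounds=[0,56]

Answer: [0,4] [0,8] [0,16] [0,32] [0,56]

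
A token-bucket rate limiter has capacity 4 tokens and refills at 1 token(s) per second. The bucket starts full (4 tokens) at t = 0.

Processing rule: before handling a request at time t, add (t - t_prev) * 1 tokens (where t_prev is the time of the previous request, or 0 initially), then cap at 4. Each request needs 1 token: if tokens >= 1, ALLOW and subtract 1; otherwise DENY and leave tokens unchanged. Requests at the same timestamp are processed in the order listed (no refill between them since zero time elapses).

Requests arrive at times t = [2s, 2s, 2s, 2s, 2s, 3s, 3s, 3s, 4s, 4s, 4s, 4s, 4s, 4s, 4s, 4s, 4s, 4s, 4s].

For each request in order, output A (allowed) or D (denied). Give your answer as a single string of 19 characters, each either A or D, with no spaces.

Simulating step by step:
  req#1 t=2s: ALLOW
  req#2 t=2s: ALLOW
  req#3 t=2s: ALLOW
  req#4 t=2s: ALLOW
  req#5 t=2s: DENY
  req#6 t=3s: ALLOW
  req#7 t=3s: DENY
  req#8 t=3s: DENY
  req#9 t=4s: ALLOW
  req#10 t=4s: DENY
  req#11 t=4s: DENY
  req#12 t=4s: DENY
  req#13 t=4s: DENY
  req#14 t=4s: DENY
  req#15 t=4s: DENY
  req#16 t=4s: DENY
  req#17 t=4s: DENY
  req#18 t=4s: DENY
  req#19 t=4s: DENY

Answer: AAAADADDADDDDDDDDDD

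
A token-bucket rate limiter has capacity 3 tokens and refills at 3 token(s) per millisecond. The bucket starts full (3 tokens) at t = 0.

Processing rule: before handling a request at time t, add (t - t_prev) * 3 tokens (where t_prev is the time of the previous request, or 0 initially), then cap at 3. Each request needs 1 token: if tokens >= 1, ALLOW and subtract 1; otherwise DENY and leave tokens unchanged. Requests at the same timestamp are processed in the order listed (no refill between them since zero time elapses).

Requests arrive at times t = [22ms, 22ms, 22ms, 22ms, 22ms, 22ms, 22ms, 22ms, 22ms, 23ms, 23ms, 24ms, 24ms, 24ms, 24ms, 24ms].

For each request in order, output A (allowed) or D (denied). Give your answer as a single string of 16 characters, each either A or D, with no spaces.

Simulating step by step:
  req#1 t=22ms: ALLOW
  req#2 t=22ms: ALLOW
  req#3 t=22ms: ALLOW
  req#4 t=22ms: DENY
  req#5 t=22ms: DENY
  req#6 t=22ms: DENY
  req#7 t=22ms: DENY
  req#8 t=22ms: DENY
  req#9 t=22ms: DENY
  req#10 t=23ms: ALLOW
  req#11 t=23ms: ALLOW
  req#12 t=24ms: ALLOW
  req#13 t=24ms: ALLOW
  req#14 t=24ms: ALLOW
  req#15 t=24ms: DENY
  req#16 t=24ms: DENY

Answer: AAADDDDDDAAAAADD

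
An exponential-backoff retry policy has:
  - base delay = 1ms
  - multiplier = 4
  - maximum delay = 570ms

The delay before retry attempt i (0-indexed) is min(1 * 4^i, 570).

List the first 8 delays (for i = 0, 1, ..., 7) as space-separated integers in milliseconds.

Answer: 1 4 16 64 256 570 570 570

Derivation:
Computing each delay:
  i=0: min(1*4^0, 570) = 1
  i=1: min(1*4^1, 570) = 4
  i=2: min(1*4^2, 570) = 16
  i=3: min(1*4^3, 570) = 64
  i=4: min(1*4^4, 570) = 256
  i=5: min(1*4^5, 570) = 570
  i=6: min(1*4^6, 570) = 570
  i=7: min(1*4^7, 570) = 570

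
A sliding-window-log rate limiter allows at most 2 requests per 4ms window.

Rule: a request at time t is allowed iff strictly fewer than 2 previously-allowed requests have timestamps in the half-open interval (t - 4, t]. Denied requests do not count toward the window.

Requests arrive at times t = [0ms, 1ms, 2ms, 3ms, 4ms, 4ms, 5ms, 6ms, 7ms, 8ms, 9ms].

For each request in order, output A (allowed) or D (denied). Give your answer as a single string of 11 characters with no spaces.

Answer: AADDADADDAA

Derivation:
Tracking allowed requests in the window:
  req#1 t=0ms: ALLOW
  req#2 t=1ms: ALLOW
  req#3 t=2ms: DENY
  req#4 t=3ms: DENY
  req#5 t=4ms: ALLOW
  req#6 t=4ms: DENY
  req#7 t=5ms: ALLOW
  req#8 t=6ms: DENY
  req#9 t=7ms: DENY
  req#10 t=8ms: ALLOW
  req#11 t=9ms: ALLOW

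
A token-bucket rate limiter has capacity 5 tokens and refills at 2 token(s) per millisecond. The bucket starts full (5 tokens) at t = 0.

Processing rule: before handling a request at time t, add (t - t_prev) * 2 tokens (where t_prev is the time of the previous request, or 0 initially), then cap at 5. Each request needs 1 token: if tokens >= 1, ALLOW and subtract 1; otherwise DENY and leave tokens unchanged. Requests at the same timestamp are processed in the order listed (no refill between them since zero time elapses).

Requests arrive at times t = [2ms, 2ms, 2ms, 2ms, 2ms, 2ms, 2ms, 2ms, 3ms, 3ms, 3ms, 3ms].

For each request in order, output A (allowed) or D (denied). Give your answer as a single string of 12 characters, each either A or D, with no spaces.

Answer: AAAAADDDAADD

Derivation:
Simulating step by step:
  req#1 t=2ms: ALLOW
  req#2 t=2ms: ALLOW
  req#3 t=2ms: ALLOW
  req#4 t=2ms: ALLOW
  req#5 t=2ms: ALLOW
  req#6 t=2ms: DENY
  req#7 t=2ms: DENY
  req#8 t=2ms: DENY
  req#9 t=3ms: ALLOW
  req#10 t=3ms: ALLOW
  req#11 t=3ms: DENY
  req#12 t=3ms: DENY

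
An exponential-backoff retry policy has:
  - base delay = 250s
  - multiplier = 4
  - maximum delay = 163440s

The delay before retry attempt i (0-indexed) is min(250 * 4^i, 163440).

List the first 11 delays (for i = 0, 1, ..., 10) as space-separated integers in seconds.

Computing each delay:
  i=0: min(250*4^0, 163440) = 250
  i=1: min(250*4^1, 163440) = 1000
  i=2: min(250*4^2, 163440) = 4000
  i=3: min(250*4^3, 163440) = 16000
  i=4: min(250*4^4, 163440) = 64000
  i=5: min(250*4^5, 163440) = 163440
  i=6: min(250*4^6, 163440) = 163440
  i=7: min(250*4^7, 163440) = 163440
  i=8: min(250*4^8, 163440) = 163440
  i=9: min(250*4^9, 163440) = 163440
  i=10: min(250*4^10, 163440) = 163440

Answer: 250 1000 4000 16000 64000 163440 163440 163440 163440 163440 163440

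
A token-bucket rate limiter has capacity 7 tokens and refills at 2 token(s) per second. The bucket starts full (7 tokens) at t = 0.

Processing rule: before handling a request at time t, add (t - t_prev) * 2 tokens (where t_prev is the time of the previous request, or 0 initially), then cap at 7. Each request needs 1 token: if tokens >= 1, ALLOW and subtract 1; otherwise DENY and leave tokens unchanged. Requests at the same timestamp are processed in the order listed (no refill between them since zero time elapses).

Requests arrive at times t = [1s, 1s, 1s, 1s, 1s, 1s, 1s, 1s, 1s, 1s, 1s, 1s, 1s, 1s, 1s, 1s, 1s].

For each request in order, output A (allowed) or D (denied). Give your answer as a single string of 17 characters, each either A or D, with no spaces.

Answer: AAAAAAADDDDDDDDDD

Derivation:
Simulating step by step:
  req#1 t=1s: ALLOW
  req#2 t=1s: ALLOW
  req#3 t=1s: ALLOW
  req#4 t=1s: ALLOW
  req#5 t=1s: ALLOW
  req#6 t=1s: ALLOW
  req#7 t=1s: ALLOW
  req#8 t=1s: DENY
  req#9 t=1s: DENY
  req#10 t=1s: DENY
  req#11 t=1s: DENY
  req#12 t=1s: DENY
  req#13 t=1s: DENY
  req#14 t=1s: DENY
  req#15 t=1s: DENY
  req#16 t=1s: DENY
  req#17 t=1s: DENY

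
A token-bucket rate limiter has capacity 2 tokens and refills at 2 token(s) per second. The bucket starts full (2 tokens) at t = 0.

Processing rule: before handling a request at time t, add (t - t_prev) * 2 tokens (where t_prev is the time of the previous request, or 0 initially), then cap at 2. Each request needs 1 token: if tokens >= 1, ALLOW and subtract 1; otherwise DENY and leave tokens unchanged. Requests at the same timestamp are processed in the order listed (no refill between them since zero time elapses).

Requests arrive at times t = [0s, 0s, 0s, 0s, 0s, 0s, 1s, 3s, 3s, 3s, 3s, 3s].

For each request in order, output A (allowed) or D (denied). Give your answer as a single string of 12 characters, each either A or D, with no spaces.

Simulating step by step:
  req#1 t=0s: ALLOW
  req#2 t=0s: ALLOW
  req#3 t=0s: DENY
  req#4 t=0s: DENY
  req#5 t=0s: DENY
  req#6 t=0s: DENY
  req#7 t=1s: ALLOW
  req#8 t=3s: ALLOW
  req#9 t=3s: ALLOW
  req#10 t=3s: DENY
  req#11 t=3s: DENY
  req#12 t=3s: DENY

Answer: AADDDDAAADDD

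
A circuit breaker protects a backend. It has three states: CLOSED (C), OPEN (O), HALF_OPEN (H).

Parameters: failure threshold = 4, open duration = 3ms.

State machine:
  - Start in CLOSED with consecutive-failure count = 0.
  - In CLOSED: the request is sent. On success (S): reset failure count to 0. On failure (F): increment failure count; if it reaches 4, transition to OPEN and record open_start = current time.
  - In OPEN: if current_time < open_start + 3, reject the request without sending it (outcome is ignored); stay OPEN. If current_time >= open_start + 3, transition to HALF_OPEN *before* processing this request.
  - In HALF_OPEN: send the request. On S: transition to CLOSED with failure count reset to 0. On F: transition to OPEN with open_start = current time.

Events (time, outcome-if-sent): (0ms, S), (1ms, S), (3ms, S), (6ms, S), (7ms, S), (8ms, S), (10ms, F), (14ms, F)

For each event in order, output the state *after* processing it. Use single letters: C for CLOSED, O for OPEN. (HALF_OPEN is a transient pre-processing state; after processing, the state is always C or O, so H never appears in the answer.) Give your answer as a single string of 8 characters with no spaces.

Answer: CCCCCCCC

Derivation:
State after each event:
  event#1 t=0ms outcome=S: state=CLOSED
  event#2 t=1ms outcome=S: state=CLOSED
  event#3 t=3ms outcome=S: state=CLOSED
  event#4 t=6ms outcome=S: state=CLOSED
  event#5 t=7ms outcome=S: state=CLOSED
  event#6 t=8ms outcome=S: state=CLOSED
  event#7 t=10ms outcome=F: state=CLOSED
  event#8 t=14ms outcome=F: state=CLOSED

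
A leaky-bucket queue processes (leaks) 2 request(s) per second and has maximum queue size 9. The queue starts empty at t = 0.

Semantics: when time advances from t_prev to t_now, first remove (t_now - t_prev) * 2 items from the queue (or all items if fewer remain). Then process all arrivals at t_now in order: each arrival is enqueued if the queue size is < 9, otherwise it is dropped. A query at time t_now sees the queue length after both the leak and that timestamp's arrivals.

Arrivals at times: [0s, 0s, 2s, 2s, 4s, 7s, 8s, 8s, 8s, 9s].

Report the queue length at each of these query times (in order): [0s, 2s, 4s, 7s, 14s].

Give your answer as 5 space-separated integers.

Answer: 2 2 1 1 0

Derivation:
Queue lengths at query times:
  query t=0s: backlog = 2
  query t=2s: backlog = 2
  query t=4s: backlog = 1
  query t=7s: backlog = 1
  query t=14s: backlog = 0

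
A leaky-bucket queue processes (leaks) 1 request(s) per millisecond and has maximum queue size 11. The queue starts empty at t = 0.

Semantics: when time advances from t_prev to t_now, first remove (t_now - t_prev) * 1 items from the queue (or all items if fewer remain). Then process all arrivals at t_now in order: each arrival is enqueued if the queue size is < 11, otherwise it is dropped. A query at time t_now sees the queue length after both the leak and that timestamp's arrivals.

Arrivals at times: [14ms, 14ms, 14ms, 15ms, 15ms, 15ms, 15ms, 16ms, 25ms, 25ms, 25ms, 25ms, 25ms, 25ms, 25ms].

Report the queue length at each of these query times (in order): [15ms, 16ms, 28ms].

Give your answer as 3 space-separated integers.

Queue lengths at query times:
  query t=15ms: backlog = 6
  query t=16ms: backlog = 6
  query t=28ms: backlog = 4

Answer: 6 6 4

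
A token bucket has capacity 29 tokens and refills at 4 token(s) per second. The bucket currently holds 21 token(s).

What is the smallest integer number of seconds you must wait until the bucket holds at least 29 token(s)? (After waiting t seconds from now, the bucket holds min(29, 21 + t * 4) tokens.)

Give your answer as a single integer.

Need 21 + t * 4 >= 29, so t >= 8/4.
Smallest integer t = ceil(8/4) = 2.

Answer: 2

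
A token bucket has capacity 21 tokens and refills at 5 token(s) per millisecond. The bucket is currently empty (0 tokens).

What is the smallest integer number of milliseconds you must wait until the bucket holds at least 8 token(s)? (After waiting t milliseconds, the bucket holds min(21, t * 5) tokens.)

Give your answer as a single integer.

Need t * 5 >= 8, so t >= 8/5.
Smallest integer t = ceil(8/5) = 2.

Answer: 2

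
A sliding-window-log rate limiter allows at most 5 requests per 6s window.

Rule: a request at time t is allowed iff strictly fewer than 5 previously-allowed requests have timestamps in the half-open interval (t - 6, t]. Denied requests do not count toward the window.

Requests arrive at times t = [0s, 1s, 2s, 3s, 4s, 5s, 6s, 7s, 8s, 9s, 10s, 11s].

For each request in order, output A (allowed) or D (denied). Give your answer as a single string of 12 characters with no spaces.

Tracking allowed requests in the window:
  req#1 t=0s: ALLOW
  req#2 t=1s: ALLOW
  req#3 t=2s: ALLOW
  req#4 t=3s: ALLOW
  req#5 t=4s: ALLOW
  req#6 t=5s: DENY
  req#7 t=6s: ALLOW
  req#8 t=7s: ALLOW
  req#9 t=8s: ALLOW
  req#10 t=9s: ALLOW
  req#11 t=10s: ALLOW
  req#12 t=11s: DENY

Answer: AAAAADAAAAAD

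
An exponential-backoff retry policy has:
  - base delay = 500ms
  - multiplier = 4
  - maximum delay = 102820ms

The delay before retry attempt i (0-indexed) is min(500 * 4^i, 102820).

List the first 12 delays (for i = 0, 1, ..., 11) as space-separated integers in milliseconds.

Answer: 500 2000 8000 32000 102820 102820 102820 102820 102820 102820 102820 102820

Derivation:
Computing each delay:
  i=0: min(500*4^0, 102820) = 500
  i=1: min(500*4^1, 102820) = 2000
  i=2: min(500*4^2, 102820) = 8000
  i=3: min(500*4^3, 102820) = 32000
  i=4: min(500*4^4, 102820) = 102820
  i=5: min(500*4^5, 102820) = 102820
  i=6: min(500*4^6, 102820) = 102820
  i=7: min(500*4^7, 102820) = 102820
  i=8: min(500*4^8, 102820) = 102820
  i=9: min(500*4^9, 102820) = 102820
  i=10: min(500*4^10, 102820) = 102820
  i=11: min(500*4^11, 102820) = 102820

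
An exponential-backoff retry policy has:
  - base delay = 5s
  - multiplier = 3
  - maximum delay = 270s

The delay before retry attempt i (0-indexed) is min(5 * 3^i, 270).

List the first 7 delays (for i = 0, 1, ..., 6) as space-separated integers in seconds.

Answer: 5 15 45 135 270 270 270

Derivation:
Computing each delay:
  i=0: min(5*3^0, 270) = 5
  i=1: min(5*3^1, 270) = 15
  i=2: min(5*3^2, 270) = 45
  i=3: min(5*3^3, 270) = 135
  i=4: min(5*3^4, 270) = 270
  i=5: min(5*3^5, 270) = 270
  i=6: min(5*3^6, 270) = 270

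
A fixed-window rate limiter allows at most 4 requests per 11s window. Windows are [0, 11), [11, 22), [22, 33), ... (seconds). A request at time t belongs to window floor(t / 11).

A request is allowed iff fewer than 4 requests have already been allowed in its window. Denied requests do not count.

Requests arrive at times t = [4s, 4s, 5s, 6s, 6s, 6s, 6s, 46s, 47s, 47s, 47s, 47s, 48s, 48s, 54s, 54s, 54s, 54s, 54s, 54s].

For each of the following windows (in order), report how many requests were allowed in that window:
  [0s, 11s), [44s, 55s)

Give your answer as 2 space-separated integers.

Processing requests:
  req#1 t=4s (window 0): ALLOW
  req#2 t=4s (window 0): ALLOW
  req#3 t=5s (window 0): ALLOW
  req#4 t=6s (window 0): ALLOW
  req#5 t=6s (window 0): DENY
  req#6 t=6s (window 0): DENY
  req#7 t=6s (window 0): DENY
  req#8 t=46s (window 4): ALLOW
  req#9 t=47s (window 4): ALLOW
  req#10 t=47s (window 4): ALLOW
  req#11 t=47s (window 4): ALLOW
  req#12 t=47s (window 4): DENY
  req#13 t=48s (window 4): DENY
  req#14 t=48s (window 4): DENY
  req#15 t=54s (window 4): DENY
  req#16 t=54s (window 4): DENY
  req#17 t=54s (window 4): DENY
  req#18 t=54s (window 4): DENY
  req#19 t=54s (window 4): DENY
  req#20 t=54s (window 4): DENY

Allowed counts by window: 4 4

Answer: 4 4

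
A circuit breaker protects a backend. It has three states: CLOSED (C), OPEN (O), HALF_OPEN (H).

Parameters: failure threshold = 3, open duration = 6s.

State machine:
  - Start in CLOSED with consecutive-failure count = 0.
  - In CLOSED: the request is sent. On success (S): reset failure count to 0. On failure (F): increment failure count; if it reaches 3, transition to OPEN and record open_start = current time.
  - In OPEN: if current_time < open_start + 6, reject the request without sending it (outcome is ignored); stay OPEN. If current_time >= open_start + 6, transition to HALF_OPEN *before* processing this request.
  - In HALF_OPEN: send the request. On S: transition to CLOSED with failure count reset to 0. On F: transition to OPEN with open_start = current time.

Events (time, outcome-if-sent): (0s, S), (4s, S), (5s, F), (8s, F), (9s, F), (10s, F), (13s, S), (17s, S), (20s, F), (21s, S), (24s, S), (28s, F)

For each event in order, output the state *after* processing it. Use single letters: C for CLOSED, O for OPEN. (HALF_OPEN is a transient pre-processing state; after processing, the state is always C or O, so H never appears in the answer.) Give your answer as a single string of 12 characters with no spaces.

Answer: CCCCOOOCCCCC

Derivation:
State after each event:
  event#1 t=0s outcome=S: state=CLOSED
  event#2 t=4s outcome=S: state=CLOSED
  event#3 t=5s outcome=F: state=CLOSED
  event#4 t=8s outcome=F: state=CLOSED
  event#5 t=9s outcome=F: state=OPEN
  event#6 t=10s outcome=F: state=OPEN
  event#7 t=13s outcome=S: state=OPEN
  event#8 t=17s outcome=S: state=CLOSED
  event#9 t=20s outcome=F: state=CLOSED
  event#10 t=21s outcome=S: state=CLOSED
  event#11 t=24s outcome=S: state=CLOSED
  event#12 t=28s outcome=F: state=CLOSED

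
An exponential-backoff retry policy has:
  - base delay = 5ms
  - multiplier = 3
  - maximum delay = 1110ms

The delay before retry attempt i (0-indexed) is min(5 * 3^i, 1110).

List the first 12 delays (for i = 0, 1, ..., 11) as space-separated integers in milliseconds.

Computing each delay:
  i=0: min(5*3^0, 1110) = 5
  i=1: min(5*3^1, 1110) = 15
  i=2: min(5*3^2, 1110) = 45
  i=3: min(5*3^3, 1110) = 135
  i=4: min(5*3^4, 1110) = 405
  i=5: min(5*3^5, 1110) = 1110
  i=6: min(5*3^6, 1110) = 1110
  i=7: min(5*3^7, 1110) = 1110
  i=8: min(5*3^8, 1110) = 1110
  i=9: min(5*3^9, 1110) = 1110
  i=10: min(5*3^10, 1110) = 1110
  i=11: min(5*3^11, 1110) = 1110

Answer: 5 15 45 135 405 1110 1110 1110 1110 1110 1110 1110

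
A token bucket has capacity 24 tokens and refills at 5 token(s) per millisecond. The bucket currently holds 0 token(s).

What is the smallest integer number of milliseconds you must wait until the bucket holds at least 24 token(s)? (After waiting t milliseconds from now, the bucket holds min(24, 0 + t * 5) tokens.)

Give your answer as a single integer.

Need 0 + t * 5 >= 24, so t >= 24/5.
Smallest integer t = ceil(24/5) = 5.

Answer: 5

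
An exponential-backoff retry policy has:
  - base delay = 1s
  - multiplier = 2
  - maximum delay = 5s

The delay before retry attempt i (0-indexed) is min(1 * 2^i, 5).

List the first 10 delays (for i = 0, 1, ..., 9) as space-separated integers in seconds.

Answer: 1 2 4 5 5 5 5 5 5 5

Derivation:
Computing each delay:
  i=0: min(1*2^0, 5) = 1
  i=1: min(1*2^1, 5) = 2
  i=2: min(1*2^2, 5) = 4
  i=3: min(1*2^3, 5) = 5
  i=4: min(1*2^4, 5) = 5
  i=5: min(1*2^5, 5) = 5
  i=6: min(1*2^6, 5) = 5
  i=7: min(1*2^7, 5) = 5
  i=8: min(1*2^8, 5) = 5
  i=9: min(1*2^9, 5) = 5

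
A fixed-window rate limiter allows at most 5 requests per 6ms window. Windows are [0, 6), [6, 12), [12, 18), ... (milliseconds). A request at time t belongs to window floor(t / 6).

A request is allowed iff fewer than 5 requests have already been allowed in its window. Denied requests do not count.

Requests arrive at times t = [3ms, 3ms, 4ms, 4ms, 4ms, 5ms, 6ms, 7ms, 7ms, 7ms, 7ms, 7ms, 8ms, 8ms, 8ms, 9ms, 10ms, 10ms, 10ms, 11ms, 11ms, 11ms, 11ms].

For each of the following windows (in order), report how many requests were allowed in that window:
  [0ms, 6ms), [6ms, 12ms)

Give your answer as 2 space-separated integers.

Processing requests:
  req#1 t=3ms (window 0): ALLOW
  req#2 t=3ms (window 0): ALLOW
  req#3 t=4ms (window 0): ALLOW
  req#4 t=4ms (window 0): ALLOW
  req#5 t=4ms (window 0): ALLOW
  req#6 t=5ms (window 0): DENY
  req#7 t=6ms (window 1): ALLOW
  req#8 t=7ms (window 1): ALLOW
  req#9 t=7ms (window 1): ALLOW
  req#10 t=7ms (window 1): ALLOW
  req#11 t=7ms (window 1): ALLOW
  req#12 t=7ms (window 1): DENY
  req#13 t=8ms (window 1): DENY
  req#14 t=8ms (window 1): DENY
  req#15 t=8ms (window 1): DENY
  req#16 t=9ms (window 1): DENY
  req#17 t=10ms (window 1): DENY
  req#18 t=10ms (window 1): DENY
  req#19 t=10ms (window 1): DENY
  req#20 t=11ms (window 1): DENY
  req#21 t=11ms (window 1): DENY
  req#22 t=11ms (window 1): DENY
  req#23 t=11ms (window 1): DENY

Allowed counts by window: 5 5

Answer: 5 5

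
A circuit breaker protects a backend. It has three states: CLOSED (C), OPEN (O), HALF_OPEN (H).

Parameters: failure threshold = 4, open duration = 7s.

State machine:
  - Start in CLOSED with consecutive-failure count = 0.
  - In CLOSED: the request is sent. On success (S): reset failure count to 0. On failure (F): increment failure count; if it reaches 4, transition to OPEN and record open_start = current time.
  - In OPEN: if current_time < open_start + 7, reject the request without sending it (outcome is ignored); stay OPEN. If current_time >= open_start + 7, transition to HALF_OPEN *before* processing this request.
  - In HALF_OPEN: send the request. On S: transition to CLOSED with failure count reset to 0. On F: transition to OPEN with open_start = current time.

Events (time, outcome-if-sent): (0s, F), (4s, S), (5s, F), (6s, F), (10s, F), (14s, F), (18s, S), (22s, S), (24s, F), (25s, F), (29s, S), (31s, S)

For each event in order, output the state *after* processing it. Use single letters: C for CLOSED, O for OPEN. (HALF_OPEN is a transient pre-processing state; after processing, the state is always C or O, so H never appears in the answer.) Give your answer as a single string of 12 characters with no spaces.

Answer: CCCCCOOCCCCC

Derivation:
State after each event:
  event#1 t=0s outcome=F: state=CLOSED
  event#2 t=4s outcome=S: state=CLOSED
  event#3 t=5s outcome=F: state=CLOSED
  event#4 t=6s outcome=F: state=CLOSED
  event#5 t=10s outcome=F: state=CLOSED
  event#6 t=14s outcome=F: state=OPEN
  event#7 t=18s outcome=S: state=OPEN
  event#8 t=22s outcome=S: state=CLOSED
  event#9 t=24s outcome=F: state=CLOSED
  event#10 t=25s outcome=F: state=CLOSED
  event#11 t=29s outcome=S: state=CLOSED
  event#12 t=31s outcome=S: state=CLOSED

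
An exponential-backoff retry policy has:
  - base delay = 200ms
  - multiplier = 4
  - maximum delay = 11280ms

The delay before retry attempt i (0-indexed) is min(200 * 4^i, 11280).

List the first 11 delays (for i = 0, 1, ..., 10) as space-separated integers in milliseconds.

Computing each delay:
  i=0: min(200*4^0, 11280) = 200
  i=1: min(200*4^1, 11280) = 800
  i=2: min(200*4^2, 11280) = 3200
  i=3: min(200*4^3, 11280) = 11280
  i=4: min(200*4^4, 11280) = 11280
  i=5: min(200*4^5, 11280) = 11280
  i=6: min(200*4^6, 11280) = 11280
  i=7: min(200*4^7, 11280) = 11280
  i=8: min(200*4^8, 11280) = 11280
  i=9: min(200*4^9, 11280) = 11280
  i=10: min(200*4^10, 11280) = 11280

Answer: 200 800 3200 11280 11280 11280 11280 11280 11280 11280 11280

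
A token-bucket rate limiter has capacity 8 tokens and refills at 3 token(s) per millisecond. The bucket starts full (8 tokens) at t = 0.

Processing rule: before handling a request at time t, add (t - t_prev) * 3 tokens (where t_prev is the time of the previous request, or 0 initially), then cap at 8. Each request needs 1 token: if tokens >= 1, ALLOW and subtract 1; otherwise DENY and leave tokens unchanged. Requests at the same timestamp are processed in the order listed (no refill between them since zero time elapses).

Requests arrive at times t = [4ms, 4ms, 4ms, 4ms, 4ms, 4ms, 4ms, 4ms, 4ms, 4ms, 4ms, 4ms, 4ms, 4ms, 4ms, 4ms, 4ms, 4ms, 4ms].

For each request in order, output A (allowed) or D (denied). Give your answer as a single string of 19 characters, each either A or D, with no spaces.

Simulating step by step:
  req#1 t=4ms: ALLOW
  req#2 t=4ms: ALLOW
  req#3 t=4ms: ALLOW
  req#4 t=4ms: ALLOW
  req#5 t=4ms: ALLOW
  req#6 t=4ms: ALLOW
  req#7 t=4ms: ALLOW
  req#8 t=4ms: ALLOW
  req#9 t=4ms: DENY
  req#10 t=4ms: DENY
  req#11 t=4ms: DENY
  req#12 t=4ms: DENY
  req#13 t=4ms: DENY
  req#14 t=4ms: DENY
  req#15 t=4ms: DENY
  req#16 t=4ms: DENY
  req#17 t=4ms: DENY
  req#18 t=4ms: DENY
  req#19 t=4ms: DENY

Answer: AAAAAAAADDDDDDDDDDD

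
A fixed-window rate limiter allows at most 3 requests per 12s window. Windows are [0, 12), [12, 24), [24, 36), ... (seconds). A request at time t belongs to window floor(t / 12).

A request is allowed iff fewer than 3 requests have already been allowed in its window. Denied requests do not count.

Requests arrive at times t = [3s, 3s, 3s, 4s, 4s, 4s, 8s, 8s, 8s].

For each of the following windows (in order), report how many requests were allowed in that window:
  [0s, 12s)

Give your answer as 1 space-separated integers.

Answer: 3

Derivation:
Processing requests:
  req#1 t=3s (window 0): ALLOW
  req#2 t=3s (window 0): ALLOW
  req#3 t=3s (window 0): ALLOW
  req#4 t=4s (window 0): DENY
  req#5 t=4s (window 0): DENY
  req#6 t=4s (window 0): DENY
  req#7 t=8s (window 0): DENY
  req#8 t=8s (window 0): DENY
  req#9 t=8s (window 0): DENY

Allowed counts by window: 3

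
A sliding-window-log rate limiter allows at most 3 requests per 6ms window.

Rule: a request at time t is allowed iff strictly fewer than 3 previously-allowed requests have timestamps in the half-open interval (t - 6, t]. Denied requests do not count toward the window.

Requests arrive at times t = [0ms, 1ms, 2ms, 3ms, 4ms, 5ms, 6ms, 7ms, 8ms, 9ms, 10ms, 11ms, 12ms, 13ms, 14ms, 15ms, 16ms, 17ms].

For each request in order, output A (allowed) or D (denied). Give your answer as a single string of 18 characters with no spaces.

Answer: AAADDDAAADDDAAADDD

Derivation:
Tracking allowed requests in the window:
  req#1 t=0ms: ALLOW
  req#2 t=1ms: ALLOW
  req#3 t=2ms: ALLOW
  req#4 t=3ms: DENY
  req#5 t=4ms: DENY
  req#6 t=5ms: DENY
  req#7 t=6ms: ALLOW
  req#8 t=7ms: ALLOW
  req#9 t=8ms: ALLOW
  req#10 t=9ms: DENY
  req#11 t=10ms: DENY
  req#12 t=11ms: DENY
  req#13 t=12ms: ALLOW
  req#14 t=13ms: ALLOW
  req#15 t=14ms: ALLOW
  req#16 t=15ms: DENY
  req#17 t=16ms: DENY
  req#18 t=17ms: DENY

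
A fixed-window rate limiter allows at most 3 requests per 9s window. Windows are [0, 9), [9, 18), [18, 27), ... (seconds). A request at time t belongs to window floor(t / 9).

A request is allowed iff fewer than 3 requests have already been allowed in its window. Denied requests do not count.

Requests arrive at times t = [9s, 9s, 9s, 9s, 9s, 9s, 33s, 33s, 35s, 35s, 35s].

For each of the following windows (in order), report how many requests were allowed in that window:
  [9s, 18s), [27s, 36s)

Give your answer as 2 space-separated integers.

Processing requests:
  req#1 t=9s (window 1): ALLOW
  req#2 t=9s (window 1): ALLOW
  req#3 t=9s (window 1): ALLOW
  req#4 t=9s (window 1): DENY
  req#5 t=9s (window 1): DENY
  req#6 t=9s (window 1): DENY
  req#7 t=33s (window 3): ALLOW
  req#8 t=33s (window 3): ALLOW
  req#9 t=35s (window 3): ALLOW
  req#10 t=35s (window 3): DENY
  req#11 t=35s (window 3): DENY

Allowed counts by window: 3 3

Answer: 3 3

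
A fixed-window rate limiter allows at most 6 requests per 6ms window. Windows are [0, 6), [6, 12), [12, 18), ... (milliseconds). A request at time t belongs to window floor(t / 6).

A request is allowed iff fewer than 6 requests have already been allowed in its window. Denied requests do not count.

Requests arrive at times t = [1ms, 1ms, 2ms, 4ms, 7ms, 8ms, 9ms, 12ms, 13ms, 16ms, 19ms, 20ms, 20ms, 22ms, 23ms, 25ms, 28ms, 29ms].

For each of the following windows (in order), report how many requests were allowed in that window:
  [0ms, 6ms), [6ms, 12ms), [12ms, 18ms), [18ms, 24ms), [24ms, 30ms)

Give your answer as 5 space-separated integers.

Answer: 4 3 3 5 3

Derivation:
Processing requests:
  req#1 t=1ms (window 0): ALLOW
  req#2 t=1ms (window 0): ALLOW
  req#3 t=2ms (window 0): ALLOW
  req#4 t=4ms (window 0): ALLOW
  req#5 t=7ms (window 1): ALLOW
  req#6 t=8ms (window 1): ALLOW
  req#7 t=9ms (window 1): ALLOW
  req#8 t=12ms (window 2): ALLOW
  req#9 t=13ms (window 2): ALLOW
  req#10 t=16ms (window 2): ALLOW
  req#11 t=19ms (window 3): ALLOW
  req#12 t=20ms (window 3): ALLOW
  req#13 t=20ms (window 3): ALLOW
  req#14 t=22ms (window 3): ALLOW
  req#15 t=23ms (window 3): ALLOW
  req#16 t=25ms (window 4): ALLOW
  req#17 t=28ms (window 4): ALLOW
  req#18 t=29ms (window 4): ALLOW

Allowed counts by window: 4 3 3 5 3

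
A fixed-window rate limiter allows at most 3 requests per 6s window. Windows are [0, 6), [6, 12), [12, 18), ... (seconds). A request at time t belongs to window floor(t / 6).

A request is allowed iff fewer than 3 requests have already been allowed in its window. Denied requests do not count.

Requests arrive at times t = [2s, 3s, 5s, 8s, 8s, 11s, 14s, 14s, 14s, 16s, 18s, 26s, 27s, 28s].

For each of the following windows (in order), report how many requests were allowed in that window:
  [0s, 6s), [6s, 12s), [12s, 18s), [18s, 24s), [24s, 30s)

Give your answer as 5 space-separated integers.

Processing requests:
  req#1 t=2s (window 0): ALLOW
  req#2 t=3s (window 0): ALLOW
  req#3 t=5s (window 0): ALLOW
  req#4 t=8s (window 1): ALLOW
  req#5 t=8s (window 1): ALLOW
  req#6 t=11s (window 1): ALLOW
  req#7 t=14s (window 2): ALLOW
  req#8 t=14s (window 2): ALLOW
  req#9 t=14s (window 2): ALLOW
  req#10 t=16s (window 2): DENY
  req#11 t=18s (window 3): ALLOW
  req#12 t=26s (window 4): ALLOW
  req#13 t=27s (window 4): ALLOW
  req#14 t=28s (window 4): ALLOW

Allowed counts by window: 3 3 3 1 3

Answer: 3 3 3 1 3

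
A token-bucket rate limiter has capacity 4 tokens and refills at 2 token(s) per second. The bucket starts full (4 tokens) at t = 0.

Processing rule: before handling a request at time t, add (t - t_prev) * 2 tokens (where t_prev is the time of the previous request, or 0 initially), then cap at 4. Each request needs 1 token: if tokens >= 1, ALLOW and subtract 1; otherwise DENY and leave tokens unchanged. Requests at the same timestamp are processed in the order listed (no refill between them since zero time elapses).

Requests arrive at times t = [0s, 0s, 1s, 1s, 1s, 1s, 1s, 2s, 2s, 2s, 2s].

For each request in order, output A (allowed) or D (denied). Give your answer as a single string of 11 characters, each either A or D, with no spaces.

Answer: AAAAAADAADD

Derivation:
Simulating step by step:
  req#1 t=0s: ALLOW
  req#2 t=0s: ALLOW
  req#3 t=1s: ALLOW
  req#4 t=1s: ALLOW
  req#5 t=1s: ALLOW
  req#6 t=1s: ALLOW
  req#7 t=1s: DENY
  req#8 t=2s: ALLOW
  req#9 t=2s: ALLOW
  req#10 t=2s: DENY
  req#11 t=2s: DENY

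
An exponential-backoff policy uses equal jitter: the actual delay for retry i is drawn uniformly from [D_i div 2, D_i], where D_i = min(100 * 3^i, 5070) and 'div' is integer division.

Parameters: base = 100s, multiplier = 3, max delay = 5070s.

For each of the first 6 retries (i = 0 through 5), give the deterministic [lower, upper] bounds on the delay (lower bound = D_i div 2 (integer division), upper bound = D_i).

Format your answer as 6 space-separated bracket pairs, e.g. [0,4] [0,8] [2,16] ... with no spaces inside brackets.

Computing bounds per retry:
  i=0: D_i=min(100*3^0,5070)=100, bounds=[50,100]
  i=1: D_i=min(100*3^1,5070)=300, bounds=[150,300]
  i=2: D_i=min(100*3^2,5070)=900, bounds=[450,900]
  i=3: D_i=min(100*3^3,5070)=2700, bounds=[1350,2700]
  i=4: D_i=min(100*3^4,5070)=5070, bounds=[2535,5070]
  i=5: D_i=min(100*3^5,5070)=5070, bounds=[2535,5070]

Answer: [50,100] [150,300] [450,900] [1350,2700] [2535,5070] [2535,5070]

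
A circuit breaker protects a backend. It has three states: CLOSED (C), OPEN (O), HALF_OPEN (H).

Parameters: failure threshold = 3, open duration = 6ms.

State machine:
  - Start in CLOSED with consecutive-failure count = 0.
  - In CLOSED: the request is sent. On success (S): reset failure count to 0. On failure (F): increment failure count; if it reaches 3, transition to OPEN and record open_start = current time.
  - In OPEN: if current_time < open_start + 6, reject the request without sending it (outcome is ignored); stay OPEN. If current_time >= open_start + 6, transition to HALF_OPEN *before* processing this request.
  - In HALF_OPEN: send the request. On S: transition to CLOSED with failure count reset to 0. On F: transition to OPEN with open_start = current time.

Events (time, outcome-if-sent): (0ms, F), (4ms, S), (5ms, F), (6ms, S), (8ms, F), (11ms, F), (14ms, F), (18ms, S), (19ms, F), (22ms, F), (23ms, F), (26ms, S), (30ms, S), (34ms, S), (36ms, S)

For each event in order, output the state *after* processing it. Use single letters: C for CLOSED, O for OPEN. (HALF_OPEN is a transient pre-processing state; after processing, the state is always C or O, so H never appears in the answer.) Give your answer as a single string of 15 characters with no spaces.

State after each event:
  event#1 t=0ms outcome=F: state=CLOSED
  event#2 t=4ms outcome=S: state=CLOSED
  event#3 t=5ms outcome=F: state=CLOSED
  event#4 t=6ms outcome=S: state=CLOSED
  event#5 t=8ms outcome=F: state=CLOSED
  event#6 t=11ms outcome=F: state=CLOSED
  event#7 t=14ms outcome=F: state=OPEN
  event#8 t=18ms outcome=S: state=OPEN
  event#9 t=19ms outcome=F: state=OPEN
  event#10 t=22ms outcome=F: state=OPEN
  event#11 t=23ms outcome=F: state=OPEN
  event#12 t=26ms outcome=S: state=OPEN
  event#13 t=30ms outcome=S: state=CLOSED
  event#14 t=34ms outcome=S: state=CLOSED
  event#15 t=36ms outcome=S: state=CLOSED

Answer: CCCCCCOOOOOOCCC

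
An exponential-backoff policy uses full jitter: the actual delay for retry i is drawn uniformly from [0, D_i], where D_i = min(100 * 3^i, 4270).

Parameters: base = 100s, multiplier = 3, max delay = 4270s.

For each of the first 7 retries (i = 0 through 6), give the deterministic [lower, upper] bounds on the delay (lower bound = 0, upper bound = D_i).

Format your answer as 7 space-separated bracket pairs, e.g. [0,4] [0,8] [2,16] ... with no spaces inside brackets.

Answer: [0,100] [0,300] [0,900] [0,2700] [0,4270] [0,4270] [0,4270]

Derivation:
Computing bounds per retry:
  i=0: D_i=min(100*3^0,4270)=100, bounds=[0,100]
  i=1: D_i=min(100*3^1,4270)=300, bounds=[0,300]
  i=2: D_i=min(100*3^2,4270)=900, bounds=[0,900]
  i=3: D_i=min(100*3^3,4270)=2700, bounds=[0,2700]
  i=4: D_i=min(100*3^4,4270)=4270, bounds=[0,4270]
  i=5: D_i=min(100*3^5,4270)=4270, bounds=[0,4270]
  i=6: D_i=min(100*3^6,4270)=4270, bounds=[0,4270]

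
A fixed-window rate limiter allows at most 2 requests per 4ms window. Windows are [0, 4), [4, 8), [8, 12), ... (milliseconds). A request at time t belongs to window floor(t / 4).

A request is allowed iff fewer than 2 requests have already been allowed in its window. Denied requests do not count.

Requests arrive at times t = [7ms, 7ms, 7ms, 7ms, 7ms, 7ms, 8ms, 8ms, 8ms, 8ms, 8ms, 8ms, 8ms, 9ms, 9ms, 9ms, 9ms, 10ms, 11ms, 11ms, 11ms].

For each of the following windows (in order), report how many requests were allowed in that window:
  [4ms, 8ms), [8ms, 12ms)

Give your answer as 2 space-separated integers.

Processing requests:
  req#1 t=7ms (window 1): ALLOW
  req#2 t=7ms (window 1): ALLOW
  req#3 t=7ms (window 1): DENY
  req#4 t=7ms (window 1): DENY
  req#5 t=7ms (window 1): DENY
  req#6 t=7ms (window 1): DENY
  req#7 t=8ms (window 2): ALLOW
  req#8 t=8ms (window 2): ALLOW
  req#9 t=8ms (window 2): DENY
  req#10 t=8ms (window 2): DENY
  req#11 t=8ms (window 2): DENY
  req#12 t=8ms (window 2): DENY
  req#13 t=8ms (window 2): DENY
  req#14 t=9ms (window 2): DENY
  req#15 t=9ms (window 2): DENY
  req#16 t=9ms (window 2): DENY
  req#17 t=9ms (window 2): DENY
  req#18 t=10ms (window 2): DENY
  req#19 t=11ms (window 2): DENY
  req#20 t=11ms (window 2): DENY
  req#21 t=11ms (window 2): DENY

Allowed counts by window: 2 2

Answer: 2 2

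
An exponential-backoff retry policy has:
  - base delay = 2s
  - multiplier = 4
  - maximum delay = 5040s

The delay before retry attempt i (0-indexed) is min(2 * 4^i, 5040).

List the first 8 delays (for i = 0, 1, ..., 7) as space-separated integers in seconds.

Answer: 2 8 32 128 512 2048 5040 5040

Derivation:
Computing each delay:
  i=0: min(2*4^0, 5040) = 2
  i=1: min(2*4^1, 5040) = 8
  i=2: min(2*4^2, 5040) = 32
  i=3: min(2*4^3, 5040) = 128
  i=4: min(2*4^4, 5040) = 512
  i=5: min(2*4^5, 5040) = 2048
  i=6: min(2*4^6, 5040) = 5040
  i=7: min(2*4^7, 5040) = 5040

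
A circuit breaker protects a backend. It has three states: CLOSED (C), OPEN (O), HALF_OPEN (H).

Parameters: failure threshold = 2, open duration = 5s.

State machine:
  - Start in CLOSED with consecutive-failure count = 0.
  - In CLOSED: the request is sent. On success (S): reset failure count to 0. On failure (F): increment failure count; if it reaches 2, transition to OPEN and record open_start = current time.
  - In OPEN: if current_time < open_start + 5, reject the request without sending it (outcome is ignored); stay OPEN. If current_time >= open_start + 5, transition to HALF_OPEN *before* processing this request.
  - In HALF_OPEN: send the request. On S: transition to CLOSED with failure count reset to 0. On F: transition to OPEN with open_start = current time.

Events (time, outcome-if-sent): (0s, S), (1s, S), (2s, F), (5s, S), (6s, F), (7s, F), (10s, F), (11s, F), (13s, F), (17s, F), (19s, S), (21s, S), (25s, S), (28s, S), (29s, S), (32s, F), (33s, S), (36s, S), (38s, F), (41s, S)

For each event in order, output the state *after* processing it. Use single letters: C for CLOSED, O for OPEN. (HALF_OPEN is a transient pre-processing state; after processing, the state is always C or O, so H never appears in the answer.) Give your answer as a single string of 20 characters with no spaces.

Answer: CCCCCOOOOOCCCCCCCCCC

Derivation:
State after each event:
  event#1 t=0s outcome=S: state=CLOSED
  event#2 t=1s outcome=S: state=CLOSED
  event#3 t=2s outcome=F: state=CLOSED
  event#4 t=5s outcome=S: state=CLOSED
  event#5 t=6s outcome=F: state=CLOSED
  event#6 t=7s outcome=F: state=OPEN
  event#7 t=10s outcome=F: state=OPEN
  event#8 t=11s outcome=F: state=OPEN
  event#9 t=13s outcome=F: state=OPEN
  event#10 t=17s outcome=F: state=OPEN
  event#11 t=19s outcome=S: state=CLOSED
  event#12 t=21s outcome=S: state=CLOSED
  event#13 t=25s outcome=S: state=CLOSED
  event#14 t=28s outcome=S: state=CLOSED
  event#15 t=29s outcome=S: state=CLOSED
  event#16 t=32s outcome=F: state=CLOSED
  event#17 t=33s outcome=S: state=CLOSED
  event#18 t=36s outcome=S: state=CLOSED
  event#19 t=38s outcome=F: state=CLOSED
  event#20 t=41s outcome=S: state=CLOSED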